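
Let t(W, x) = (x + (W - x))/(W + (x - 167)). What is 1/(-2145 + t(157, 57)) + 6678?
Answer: 672194077/100658 ≈ 6678.0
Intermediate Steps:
t(W, x) = W/(-167 + W + x) (t(W, x) = W/(W + (-167 + x)) = W/(-167 + W + x))
1/(-2145 + t(157, 57)) + 6678 = 1/(-2145 + 157/(-167 + 157 + 57)) + 6678 = 1/(-2145 + 157/47) + 6678 = 1/(-100658/47) + 6678 = -47/100658 + 6678 = 672194077/100658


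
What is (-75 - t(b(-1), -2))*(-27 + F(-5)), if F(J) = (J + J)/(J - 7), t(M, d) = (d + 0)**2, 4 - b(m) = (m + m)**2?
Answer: 12403/6 ≈ 2067.2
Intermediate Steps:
b(m) = 4 - 4*m**2 (b(m) = 4 - (m + m)**2 = 4 - (2*m)**2 = 4 - 4*m**2)
t(M, d) = d**2
F(J) = 2*J/(-7 + J) (F(J) = (2*J)/(-7 + J) = 2*J/(-7 + J))
(-75 - t(b(-1), -2))*(-27 + F(-5)) = (-75 - 1*(-2)**2)*(-27 + 2*(-5)/(-7 - 5)) = (-75 - 1*4)*(-27 + 2*(-5)/(-12)) = (-75 - 4)*(-27 + 2*(-5)*(-1/12)) = -79*(-27 + 5/6) = -79*(-157/6) = 12403/6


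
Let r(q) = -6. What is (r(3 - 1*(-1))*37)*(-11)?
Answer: 2442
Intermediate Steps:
(r(3 - 1*(-1))*37)*(-11) = -6*37*(-11) = -222*(-11) = 2442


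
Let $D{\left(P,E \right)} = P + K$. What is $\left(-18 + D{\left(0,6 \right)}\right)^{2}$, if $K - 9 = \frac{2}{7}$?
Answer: $\frac{3721}{49} \approx 75.939$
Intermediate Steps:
$K = \frac{65}{7}$ ($K = 9 + \frac{2}{7} = \frac{65}{7} \approx 9.2857$)
$D{\left(P,E \right)} = \frac{65}{7} + P$ ($D{\left(P,E \right)} = P + \frac{65}{7} = \frac{65}{7} + P$)
$\left(-18 + D{\left(0,6 \right)}\right)^{2} = \left(-18 + \left(\frac{65}{7} + 0\right)\right)^{2} = \left(-18 + \frac{65}{7}\right)^{2} = \left(- \frac{61}{7}\right)^{2} = \frac{3721}{49}$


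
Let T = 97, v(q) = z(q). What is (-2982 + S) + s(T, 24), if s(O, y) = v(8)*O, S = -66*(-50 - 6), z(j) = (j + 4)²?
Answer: 14682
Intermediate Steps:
z(j) = (4 + j)²
v(q) = (4 + q)²
S = 3696 (S = -66*(-56) = 3696)
s(O, y) = 144*O (s(O, y) = (4 + 8)²*O = 12²*O = 144*O)
(-2982 + S) + s(T, 24) = (-2982 + 3696) + 144*97 = 714 + 13968 = 14682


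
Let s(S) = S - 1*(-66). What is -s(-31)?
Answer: -35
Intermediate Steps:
s(S) = 66 + S (s(S) = S + 66 = 66 + S)
-s(-31) = -(66 - 31) = -1*35 = -35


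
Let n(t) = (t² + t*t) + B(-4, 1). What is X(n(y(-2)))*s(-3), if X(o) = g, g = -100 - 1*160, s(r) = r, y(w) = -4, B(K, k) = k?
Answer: 780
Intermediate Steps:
n(t) = 1 + 2*t² (n(t) = (t² + t*t) + 1 = (t² + t²) + 1 = 2*t² + 1 = 1 + 2*t²)
g = -260 (g = -100 - 160 = -260)
X(o) = -260
X(n(y(-2)))*s(-3) = -260*(-3) = 780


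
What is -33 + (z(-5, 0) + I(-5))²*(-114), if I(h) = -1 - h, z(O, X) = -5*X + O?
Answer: -147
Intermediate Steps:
z(O, X) = O - 5*X
-33 + (z(-5, 0) + I(-5))²*(-114) = -33 + ((-5 - 5*0) + (-1 - 1*(-5)))²*(-114) = -33 + ((-5 + 0) + (-1 + 5))²*(-114) = -33 + (-5 + 4)²*(-114) = -33 + (-1)²*(-114) = -33 + 1*(-114) = -33 - 114 = -147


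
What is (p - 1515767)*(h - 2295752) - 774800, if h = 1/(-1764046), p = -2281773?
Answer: 7689661099612190210/882023 ≈ 8.7182e+12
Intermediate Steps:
h = -1/1764046 ≈ -5.6688e-7
(p - 1515767)*(h - 2295752) - 774800 = (-2281773 - 1515767)*(-1/1764046 - 2295752) - 774800 = -3797540*(-4049812132593/1764046) - 774800 = 7689661783003610610/882023 - 774800 = 7689661099612190210/882023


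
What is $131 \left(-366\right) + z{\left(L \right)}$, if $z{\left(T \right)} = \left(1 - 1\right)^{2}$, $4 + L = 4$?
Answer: $-47946$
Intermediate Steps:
$L = 0$ ($L = -4 + 4 = 0$)
$z{\left(T \right)} = 0$ ($z{\left(T \right)} = 0^{2} = 0$)
$131 \left(-366\right) + z{\left(L \right)} = 131 \left(-366\right) + 0 = -47946 + 0 = -47946$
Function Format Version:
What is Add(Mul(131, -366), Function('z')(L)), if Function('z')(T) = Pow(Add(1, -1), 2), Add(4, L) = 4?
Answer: -47946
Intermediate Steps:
L = 0 (L = Add(-4, 4) = 0)
Function('z')(T) = 0 (Function('z')(T) = Pow(0, 2) = 0)
Add(Mul(131, -366), Function('z')(L)) = Add(Mul(131, -366), 0) = Add(-47946, 0) = -47946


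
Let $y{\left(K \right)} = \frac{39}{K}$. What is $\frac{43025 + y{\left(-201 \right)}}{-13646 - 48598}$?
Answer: $- \frac{1441331}{2085174} \approx -0.69123$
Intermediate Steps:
$\frac{43025 + y{\left(-201 \right)}}{-13646 - 48598} = \frac{43025 + \frac{39}{-201}}{-13646 - 48598} = \frac{43025 + 39 \left(- \frac{1}{201}\right)}{-62244} = \left(43025 - \frac{13}{67}\right) \left(- \frac{1}{62244}\right) = \frac{2882662}{67} \left(- \frac{1}{62244}\right) = - \frac{1441331}{2085174}$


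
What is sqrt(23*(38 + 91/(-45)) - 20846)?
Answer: I*sqrt(4504165)/15 ≈ 141.49*I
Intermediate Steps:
sqrt(23*(38 + 91/(-45)) - 20846) = sqrt(23*(38 + 91*(-1/45)) - 20846) = sqrt(23*(38 - 91/45) - 20846) = sqrt(23*(1619/45) - 20846) = sqrt(37237/45 - 20846) = sqrt(-900833/45) = I*sqrt(4504165)/15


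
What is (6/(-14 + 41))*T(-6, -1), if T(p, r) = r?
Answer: -2/9 ≈ -0.22222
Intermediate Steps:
(6/(-14 + 41))*T(-6, -1) = (6/(-14 + 41))*(-1) = (6/27)*(-1) = (6*(1/27))*(-1) = (2/9)*(-1) = -2/9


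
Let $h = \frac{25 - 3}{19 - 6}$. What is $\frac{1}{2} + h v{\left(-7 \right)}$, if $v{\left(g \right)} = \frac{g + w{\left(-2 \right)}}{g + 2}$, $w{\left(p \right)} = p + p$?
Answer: $\frac{549}{130} \approx 4.2231$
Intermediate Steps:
$w{\left(p \right)} = 2 p$
$v{\left(g \right)} = \frac{-4 + g}{2 + g}$ ($v{\left(g \right)} = \frac{g + 2 \left(-2\right)}{g + 2} = \frac{g - 4}{2 + g} = \frac{-4 + g}{2 + g}$)
$h = \frac{22}{13} \approx 1.6923$
$\frac{1}{2} + h v{\left(-7 \right)} = \frac{1}{2} + \frac{22 \frac{-4 - 7}{2 - 7}}{13} = \frac{1}{2} + \frac{22 \frac{1}{-5} \left(-11\right)}{13} = \frac{1}{2} + \frac{22 \left(\left(- \frac{1}{5}\right) \left(-11\right)\right)}{13} = \frac{1}{2} + \frac{22}{13} \cdot \frac{11}{5} = \frac{1}{2} + \frac{242}{65} = \frac{549}{130}$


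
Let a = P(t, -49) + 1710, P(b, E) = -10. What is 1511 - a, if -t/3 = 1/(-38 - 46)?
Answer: -189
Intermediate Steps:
t = 1/28 (t = -3/(-38 - 46) = -3/(-84) = -3*(-1/84) = 1/28 ≈ 0.035714)
a = 1700 (a = -10 + 1710 = 1700)
1511 - a = 1511 - 1*1700 = 1511 - 1700 = -189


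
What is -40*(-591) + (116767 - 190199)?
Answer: -49792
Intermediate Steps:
-40*(-591) + (116767 - 190199) = 23640 - 73432 = -49792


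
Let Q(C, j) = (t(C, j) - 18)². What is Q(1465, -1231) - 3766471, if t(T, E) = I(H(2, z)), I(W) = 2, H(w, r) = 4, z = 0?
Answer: -3766215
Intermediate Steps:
t(T, E) = 2
Q(C, j) = 256 (Q(C, j) = (2 - 18)² = (-16)² = 256)
Q(1465, -1231) - 3766471 = 256 - 3766471 = -3766215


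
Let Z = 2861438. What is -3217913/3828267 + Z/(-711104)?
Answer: -6621309736949/1361147988384 ≈ -4.8645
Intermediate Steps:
-3217913/3828267 + Z/(-711104) = -3217913/3828267 + 2861438/(-711104) = -3217913*1/3828267 + 2861438*(-1/711104) = -3217913/3828267 - 1430719/355552 = -6621309736949/1361147988384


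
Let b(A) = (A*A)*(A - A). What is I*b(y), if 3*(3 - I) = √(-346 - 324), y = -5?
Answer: 0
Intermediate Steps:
b(A) = 0 (b(A) = A²*0 = 0)
I = 3 - I*√670/3 (I = 3 - √(-346 - 324)/3 = 3 - I*√670/3 ≈ 3.0 - 8.6281*I)
I*b(y) = (3 - I*√670/3)*0 = 0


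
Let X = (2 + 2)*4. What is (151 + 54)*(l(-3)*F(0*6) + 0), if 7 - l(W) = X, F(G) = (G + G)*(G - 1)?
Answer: 0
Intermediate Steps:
F(G) = 2*G*(-1 + G) (F(G) = (2*G)*(-1 + G) = 2*G*(-1 + G))
X = 16 (X = 4*4 = 16)
l(W) = -9 (l(W) = 7 - 1*16 = 7 - 16 = -9)
(151 + 54)*(l(-3)*F(0*6) + 0) = (151 + 54)*(-18*0*6*(-1 + 0*6) + 0) = 205*(-18*0*(-1 + 0) + 0) = 205*(-18*0*(-1) + 0) = 205*(-9*0 + 0) = 205*(0 + 0) = 205*0 = 0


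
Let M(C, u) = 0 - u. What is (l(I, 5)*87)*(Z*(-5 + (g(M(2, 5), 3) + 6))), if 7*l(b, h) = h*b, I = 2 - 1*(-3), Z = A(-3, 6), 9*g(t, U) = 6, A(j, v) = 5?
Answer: 18125/7 ≈ 2589.3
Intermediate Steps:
M(C, u) = -u
g(t, U) = 2/3 (g(t, U) = (1/9)*6 = 2/3)
Z = 5
I = 5 (I = 2 + 3 = 5)
l(b, h) = b*h/7 (l(b, h) = (h*b)/7 = (b*h)/7 = b*h/7)
(l(I, 5)*87)*(Z*(-5 + (g(M(2, 5), 3) + 6))) = (((1/7)*5*5)*87)*(5*(-5 + (2/3 + 6))) = ((25/7)*87)*(5*(-5 + 20/3)) = 2175*(5*(5/3))/7 = (2175/7)*(25/3) = 18125/7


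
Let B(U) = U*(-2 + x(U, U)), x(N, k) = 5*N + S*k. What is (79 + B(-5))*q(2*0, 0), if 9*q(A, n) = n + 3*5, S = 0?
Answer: 1070/3 ≈ 356.67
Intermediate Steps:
q(A, n) = 5/3 + n/9 (q(A, n) = (n + 3*5)/9 = (n + 15)/9 = (15 + n)/9 = 5/3 + n/9)
x(N, k) = 5*N (x(N, k) = 5*N + 0*k = 5*N + 0 = 5*N)
B(U) = U*(-2 + 5*U)
(79 + B(-5))*q(2*0, 0) = (79 - 5*(-2 + 5*(-5)))*(5/3 + (⅑)*0) = (79 - 5*(-2 - 25))*(5/3 + 0) = (79 - 5*(-27))*(5/3) = (79 + 135)*(5/3) = 214*(5/3) = 1070/3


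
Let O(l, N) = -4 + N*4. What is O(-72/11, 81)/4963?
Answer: 320/4963 ≈ 0.064477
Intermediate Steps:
O(l, N) = -4 + 4*N
O(-72/11, 81)/4963 = (-4 + 4*81)/4963 = (-4 + 324)*(1/4963) = 320*(1/4963) = 320/4963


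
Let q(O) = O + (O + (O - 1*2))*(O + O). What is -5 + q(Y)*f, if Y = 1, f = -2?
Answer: -7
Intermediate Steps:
q(O) = O + 2*O*(-2 + 2*O) (q(O) = O + (O + (O - 2))*(2*O) = O + (O + (-2 + O))*(2*O) = O + (-2 + 2*O)*(2*O) = O + 2*O*(-2 + 2*O))
-5 + q(Y)*f = -5 + (1*(-3 + 4*1))*(-2) = -5 + (1*(-3 + 4))*(-2) = -5 + (1*1)*(-2) = -5 + 1*(-2) = -5 - 2 = -7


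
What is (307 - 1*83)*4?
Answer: 896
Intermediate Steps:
(307 - 1*83)*4 = (307 - 83)*4 = 224*4 = 896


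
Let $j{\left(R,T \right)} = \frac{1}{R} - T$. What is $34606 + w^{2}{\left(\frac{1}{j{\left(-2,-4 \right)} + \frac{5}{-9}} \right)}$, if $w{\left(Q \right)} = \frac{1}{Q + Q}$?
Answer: $\frac{44852185}{1296} \approx 34608.0$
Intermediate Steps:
$w{\left(Q \right)} = \frac{1}{2 Q}$
$34606 + w^{2}{\left(\frac{1}{j{\left(-2,-4 \right)} + \frac{5}{-9}} \right)} = 34606 + \left(\frac{1}{2 \frac{1}{\left(\frac{1}{-2} - -4\right) + \frac{5}{-9}}}\right)^{2} = 34606 + \left(\frac{1}{2 \frac{1}{\left(- \frac{1}{2} + 4\right) + 5 \left(- \frac{1}{9}\right)}}\right)^{2} = 34606 + \left(\frac{1}{2 \frac{1}{\frac{7}{2} - \frac{5}{9}}}\right)^{2} = 34606 + \left(\frac{1}{2 \frac{1}{\frac{53}{18}}}\right)^{2} = 34606 + \left(\frac{1}{2 \cdot \frac{18}{53}}\right)^{2} = 34606 + \left(\frac{1}{2} \cdot \frac{53}{18}\right)^{2} = 34606 + \left(\frac{53}{36}\right)^{2} = 34606 + \frac{2809}{1296} = \frac{44852185}{1296}$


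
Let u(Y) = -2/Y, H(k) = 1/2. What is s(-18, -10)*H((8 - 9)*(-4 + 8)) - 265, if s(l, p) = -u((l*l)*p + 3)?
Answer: -857806/3237 ≈ -265.00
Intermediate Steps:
H(k) = ½
s(l, p) = 2/(3 + p*l²) (s(l, p) = -(-2)/((l*l)*p + 3) = -(-2)/(l²*p + 3) = -(-2)/(p*l² + 3) = -(-2)/(3 + p*l²) = 2/(3 + p*l²))
s(-18, -10)*H((8 - 9)*(-4 + 8)) - 265 = (2/(3 - 10*(-18)²))*(½) - 265 = (2/(3 - 10*324))*(½) - 265 = (2/(3 - 3240))*(½) - 265 = (2/(-3237))*(½) - 265 = (2*(-1/3237))*(½) - 265 = -2/3237*½ - 265 = -1/3237 - 265 = -857806/3237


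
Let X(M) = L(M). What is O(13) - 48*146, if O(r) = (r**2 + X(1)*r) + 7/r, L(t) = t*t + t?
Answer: -88562/13 ≈ -6812.5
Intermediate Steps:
L(t) = t + t**2 (L(t) = t**2 + t = t + t**2)
X(M) = M*(1 + M)
O(r) = r**2 + 2*r + 7/r (O(r) = (r**2 + (1*(1 + 1))*r) + 7/r = (r**2 + (1*2)*r) + 7/r = (r**2 + 2*r) + 7/r = r**2 + 2*r + 7/r)
O(13) - 48*146 = (7 + 13**2*(2 + 13))/13 - 48*146 = (7 + 169*15)/13 - 7008 = (7 + 2535)/13 - 7008 = (1/13)*2542 - 7008 = 2542/13 - 7008 = -88562/13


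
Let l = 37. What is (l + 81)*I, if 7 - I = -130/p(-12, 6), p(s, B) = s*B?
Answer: 11033/18 ≈ 612.94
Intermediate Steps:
p(s, B) = B*s
I = 187/36 (I = 7 - (-130)/(6*(-12)) = 7 - (-130)/(-72) = 7 - (-130)*(-1)/72 = 7 - 1*65/36 = 7 - 65/36 = 187/36 ≈ 5.1944)
(l + 81)*I = (37 + 81)*(187/36) = 118*(187/36) = 11033/18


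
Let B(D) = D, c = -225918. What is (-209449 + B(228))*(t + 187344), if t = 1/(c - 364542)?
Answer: -23143846721501819/590460 ≈ -3.9196e+10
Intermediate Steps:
t = -1/590460 (t = 1/(-225918 - 364542) = 1/(-590460) = -1/590460 ≈ -1.6936e-6)
(-209449 + B(228))*(t + 187344) = (-209449 + 228)*(-1/590460 + 187344) = -209221*110619138239/590460 = -23143846721501819/590460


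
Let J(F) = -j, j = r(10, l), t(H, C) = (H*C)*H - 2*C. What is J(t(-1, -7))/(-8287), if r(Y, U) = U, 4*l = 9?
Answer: 9/33148 ≈ 0.00027151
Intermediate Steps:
l = 9/4 (l = (1/4)*9 = 9/4 ≈ 2.2500)
t(H, C) = -2*C + C*H**2 (t(H, C) = (C*H)*H - 2*C = C*H**2 - 2*C = -2*C + C*H**2)
j = 9/4 ≈ 2.2500
J(F) = -9/4 (J(F) = -1*9/4 = -9/4)
J(t(-1, -7))/(-8287) = -9/4/(-8287) = -9/4*(-1/8287) = 9/33148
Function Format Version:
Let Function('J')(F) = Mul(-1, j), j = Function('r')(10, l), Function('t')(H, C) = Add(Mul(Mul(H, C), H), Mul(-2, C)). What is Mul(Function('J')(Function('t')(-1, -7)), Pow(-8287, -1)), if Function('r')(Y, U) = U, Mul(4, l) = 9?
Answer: Rational(9, 33148) ≈ 0.00027151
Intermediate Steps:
l = Rational(9, 4) (l = Mul(Rational(1, 4), 9) = Rational(9, 4) ≈ 2.2500)
Function('t')(H, C) = Add(Mul(-2, C), Mul(C, Pow(H, 2))) (Function('t')(H, C) = Add(Mul(Mul(C, H), H), Mul(-2, C)) = Add(Mul(C, Pow(H, 2)), Mul(-2, C)) = Add(Mul(-2, C), Mul(C, Pow(H, 2))))
j = Rational(9, 4) ≈ 2.2500
Function('J')(F) = Rational(-9, 4) (Function('J')(F) = Mul(-1, Rational(9, 4)) = Rational(-9, 4))
Mul(Function('J')(Function('t')(-1, -7)), Pow(-8287, -1)) = Mul(Rational(-9, 4), Pow(-8287, -1)) = Mul(Rational(-9, 4), Rational(-1, 8287)) = Rational(9, 33148)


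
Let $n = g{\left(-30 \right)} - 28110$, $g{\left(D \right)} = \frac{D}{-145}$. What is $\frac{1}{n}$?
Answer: $- \frac{29}{815184} \approx -3.5575 \cdot 10^{-5}$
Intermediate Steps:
$g{\left(D \right)} = - \frac{D}{145}$ ($g{\left(D \right)} = D \left(- \frac{1}{145}\right) = - \frac{D}{145}$)
$n = - \frac{815184}{29}$ ($n = \left(- \frac{1}{145}\right) \left(-30\right) - 28110 = \frac{6}{29} - 28110 = - \frac{815184}{29} \approx -28110.0$)
$\frac{1}{n} = \frac{1}{- \frac{815184}{29}} = - \frac{29}{815184}$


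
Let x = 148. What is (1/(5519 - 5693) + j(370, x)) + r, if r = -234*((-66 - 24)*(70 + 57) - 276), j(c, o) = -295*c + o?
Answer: 457655147/174 ≈ 2.6302e+6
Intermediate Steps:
j(c, o) = o - 295*c
r = 2739204 (r = -234*(-90*127 - 276) = -234*(-11430 - 276) = -234*(-11706) = 2739204)
(1/(5519 - 5693) + j(370, x)) + r = (1/(5519 - 5693) + (148 - 295*370)) + 2739204 = (1/(-174) + (148 - 109150)) + 2739204 = (-1/174 - 109002) + 2739204 = -18966349/174 + 2739204 = 457655147/174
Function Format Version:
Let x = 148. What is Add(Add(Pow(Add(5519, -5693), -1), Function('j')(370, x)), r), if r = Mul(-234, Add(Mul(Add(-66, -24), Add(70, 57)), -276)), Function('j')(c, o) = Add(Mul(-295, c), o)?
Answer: Rational(457655147, 174) ≈ 2.6302e+6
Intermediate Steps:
Function('j')(c, o) = Add(o, Mul(-295, c))
r = 2739204 (r = Mul(-234, Add(Mul(-90, 127), -276)) = Mul(-234, Add(-11430, -276)) = Mul(-234, -11706) = 2739204)
Add(Add(Pow(Add(5519, -5693), -1), Function('j')(370, x)), r) = Add(Add(Pow(Add(5519, -5693), -1), Add(148, Mul(-295, 370))), 2739204) = Add(Add(Pow(-174, -1), Add(148, -109150)), 2739204) = Add(Add(Rational(-1, 174), -109002), 2739204) = Add(Rational(-18966349, 174), 2739204) = Rational(457655147, 174)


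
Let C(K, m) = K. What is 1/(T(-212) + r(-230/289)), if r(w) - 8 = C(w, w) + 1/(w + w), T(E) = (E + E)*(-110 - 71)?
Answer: 132940/10203221559 ≈ 1.3029e-5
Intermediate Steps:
T(E) = -362*E (T(E) = (2*E)*(-181) = -362*E)
r(w) = 8 + w + 1/(2*w) (r(w) = 8 + (w + 1/(w + w)) = 8 + (w + 1/(2*w)) = 8 + w + 1/(2*w))
1/(T(-212) + r(-230/289)) = 1/(-362*(-212) + (8 - 230/289 + 1/(2*((-230/289))))) = 1/(76744 + (8 - 230*1/289 + 1/(2*((-230*1/289))))) = 1/(76744 + (8 - 230/289 + 1/(2*(-230/289)))) = 1/(76744 + (8 - 230/289 + (1/2)*(-289/230))) = 1/(76744 + (8 - 230/289 - 289/460)) = 1/(76744 + 874199/132940) = 1/(10203221559/132940) = 132940/10203221559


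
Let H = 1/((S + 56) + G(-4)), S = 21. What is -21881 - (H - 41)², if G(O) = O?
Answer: -125555913/5329 ≈ -23561.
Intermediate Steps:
H = 1/73 (H = 1/((21 + 56) - 4) = 1/(77 - 4) = 1/73 ≈ 0.013699)
-21881 - (H - 41)² = -21881 - (1/73 - 41)² = -21881 - (-2992/73)² = -21881 - 1*8952064/5329 = -21881 - 8952064/5329 = -125555913/5329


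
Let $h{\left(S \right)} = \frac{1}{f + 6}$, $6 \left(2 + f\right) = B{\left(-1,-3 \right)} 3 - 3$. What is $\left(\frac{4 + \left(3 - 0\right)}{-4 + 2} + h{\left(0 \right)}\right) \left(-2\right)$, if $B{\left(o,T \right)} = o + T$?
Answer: $\frac{17}{3} \approx 5.6667$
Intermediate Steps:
$B{\left(o,T \right)} = T + o$
$f = - \frac{9}{2}$ ($f = -2 + \frac{\left(-3 - 1\right) 3 - 3}{6} = -2 + \frac{\left(-4\right) 3 - 3}{6} = -2 + \frac{-12 - 3}{6} = -2 + \frac{1}{6} \left(-15\right) = -2 - \frac{5}{2} = - \frac{9}{2} \approx -4.5$)
$h{\left(S \right)} = \frac{2}{3}$ ($h{\left(S \right)} = \frac{1}{- \frac{9}{2} + 6} = \frac{1}{\frac{3}{2}} = \frac{2}{3}$)
$\left(\frac{4 + \left(3 - 0\right)}{-4 + 2} + h{\left(0 \right)}\right) \left(-2\right) = \left(\frac{4 + \left(3 - 0\right)}{-4 + 2} + \frac{2}{3}\right) \left(-2\right) = \left(\frac{4 + \left(3 + 0\right)}{-2} + \frac{2}{3}\right) \left(-2\right) = \left(\left(4 + 3\right) \left(- \frac{1}{2}\right) + \frac{2}{3}\right) \left(-2\right) = \left(7 \left(- \frac{1}{2}\right) + \frac{2}{3}\right) \left(-2\right) = \left(- \frac{7}{2} + \frac{2}{3}\right) \left(-2\right) = \left(- \frac{17}{6}\right) \left(-2\right) = \frac{17}{3}$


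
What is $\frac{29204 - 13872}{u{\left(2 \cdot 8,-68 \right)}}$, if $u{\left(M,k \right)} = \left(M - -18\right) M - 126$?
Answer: $\frac{7666}{209} \approx 36.679$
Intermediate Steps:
$u{\left(M,k \right)} = -126 + M \left(18 + M\right)$ ($u{\left(M,k \right)} = \left(M + 18\right) M - 126 = \left(18 + M\right) M - 126 = M \left(18 + M\right) - 126 = -126 + M \left(18 + M\right)$)
$\frac{29204 - 13872}{u{\left(2 \cdot 8,-68 \right)}} = \frac{29204 - 13872}{-126 + \left(2 \cdot 8\right)^{2} + 18 \cdot 2 \cdot 8} = \frac{15332}{-126 + 16^{2} + 18 \cdot 16} = \frac{15332}{-126 + 256 + 288} = \frac{15332}{418} = 15332 \cdot \frac{1}{418} = \frac{7666}{209}$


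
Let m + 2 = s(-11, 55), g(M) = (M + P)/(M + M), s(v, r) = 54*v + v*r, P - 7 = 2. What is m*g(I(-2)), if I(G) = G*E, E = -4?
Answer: -20417/16 ≈ -1276.1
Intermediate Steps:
P = 9 (P = 7 + 2 = 9)
I(G) = -4*G (I(G) = G*(-4) = -4*G)
s(v, r) = 54*v + r*v
g(M) = (9 + M)/(2*M) (g(M) = (M + 9)/(M + M) = (9 + M)/((2*M)) = (9 + M)*(1/(2*M)) = (9 + M)/(2*M))
m = -1201 (m = -2 - 11*(54 + 55) = -2 - 11*109 = -2 - 1199 = -1201)
m*g(I(-2)) = -1201*(9 - 4*(-2))/(2*((-4*(-2)))) = -1201*(9 + 8)/(2*8) = -1201*17/(2*8) = -1201*17/16 = -20417/16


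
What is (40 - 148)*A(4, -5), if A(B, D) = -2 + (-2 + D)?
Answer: 972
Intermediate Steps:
A(B, D) = -4 + D
(40 - 148)*A(4, -5) = (40 - 148)*(-4 - 5) = -108*(-9) = 972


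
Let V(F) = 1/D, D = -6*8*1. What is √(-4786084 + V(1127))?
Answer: I*√689196099/12 ≈ 2187.7*I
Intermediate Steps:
D = -48 (D = -48*1 = -48)
V(F) = -1/48 (V(F) = 1/(-48) = -1/48)
√(-4786084 + V(1127)) = √(-4786084 - 1/48) = √(-229732033/48) = I*√689196099/12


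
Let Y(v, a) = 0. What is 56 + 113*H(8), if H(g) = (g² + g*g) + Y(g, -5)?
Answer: 14520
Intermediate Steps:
H(g) = 2*g² (H(g) = (g² + g*g) + 0 = (g² + g²) + 0 = 2*g² + 0 = 2*g²)
56 + 113*H(8) = 56 + 113*(2*8²) = 56 + 113*(2*64) = 56 + 113*128 = 56 + 14464 = 14520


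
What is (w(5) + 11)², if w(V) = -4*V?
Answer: 81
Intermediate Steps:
(w(5) + 11)² = (-4*5 + 11)² = (-20 + 11)² = (-9)² = 81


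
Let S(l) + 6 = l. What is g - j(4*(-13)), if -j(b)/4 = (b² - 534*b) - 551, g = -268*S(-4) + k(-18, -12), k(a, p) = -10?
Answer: 122354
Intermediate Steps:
S(l) = -6 + l
g = 2670 (g = -268*(-6 - 4) - 10 = -268*(-10) - 10 = 2680 - 10 = 2670)
j(b) = 2204 - 4*b² + 2136*b (j(b) = -4*((b² - 534*b) - 551) = -4*(-551 + b² - 534*b) = 2204 - 4*b² + 2136*b)
g - j(4*(-13)) = 2670 - (2204 - 4*(4*(-13))² + 2136*(4*(-13))) = 2670 - (2204 - 4*(-52)² + 2136*(-52)) = 2670 - (2204 - 4*2704 - 111072) = 2670 - (2204 - 10816 - 111072) = 2670 - 1*(-119684) = 2670 + 119684 = 122354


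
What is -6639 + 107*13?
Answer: -5248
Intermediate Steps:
-6639 + 107*13 = -6639 + 1391 = -5248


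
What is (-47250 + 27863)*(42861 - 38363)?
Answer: -87202726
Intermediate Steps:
(-47250 + 27863)*(42861 - 38363) = -19387*4498 = -87202726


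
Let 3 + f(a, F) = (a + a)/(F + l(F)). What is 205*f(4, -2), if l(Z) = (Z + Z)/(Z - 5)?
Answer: -1763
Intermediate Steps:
l(Z) = 2*Z/(-5 + Z) (l(Z) = (2*Z)/(-5 + Z) = 2*Z/(-5 + Z))
f(a, F) = -3 + 2*a/(F + 2*F/(-5 + F)) (f(a, F) = -3 + (a + a)/(F + 2*F/(-5 + F)) = -3 + (2*a)/(F + 2*F/(-5 + F)) = -3 + 2*a/(F + 2*F/(-5 + F)))
205*f(4, -2) = 205*((-6*(-2) - (-5 - 2)*(-2*4 + 3*(-2)))/((-2)*(-3 - 2))) = 205*(-½*(12 - 1*(-7)*(-8 - 6))/(-5)) = 205*(-½*(-⅕)*(12 - 1*(-7)*(-14))) = 205*(-½*(-⅕)*(12 - 98)) = 205*(-½*(-⅕)*(-86)) = 205*(-43/5) = -1763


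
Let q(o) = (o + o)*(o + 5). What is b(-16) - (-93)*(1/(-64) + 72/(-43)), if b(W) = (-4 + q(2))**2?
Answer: 1152609/2752 ≈ 418.83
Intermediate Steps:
q(o) = 2*o*(5 + o) (q(o) = (2*o)*(5 + o) = 2*o*(5 + o))
b(W) = 576 (b(W) = (-4 + 2*2*(5 + 2))**2 = (-4 + 2*2*7)**2 = (-4 + 28)**2 = 24**2 = 576)
b(-16) - (-93)*(1/(-64) + 72/(-43)) = 576 - (-93)*(1/(-64) + 72/(-43)) = 576 - (-93)*(-1/64 + 72*(-1/43)) = 576 - (-93)*(-1/64 - 72/43) = 576 - (-93)*(-4651)/2752 = 576 - 1*432543/2752 = 576 - 432543/2752 = 1152609/2752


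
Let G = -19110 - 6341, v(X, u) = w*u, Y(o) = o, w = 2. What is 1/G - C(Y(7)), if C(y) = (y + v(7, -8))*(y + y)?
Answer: 3206825/25451 ≈ 126.00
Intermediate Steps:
v(X, u) = 2*u
G = -25451
C(y) = 2*y*(-16 + y) (C(y) = (y + 2*(-8))*(y + y) = (y - 16)*(2*y) = (-16 + y)*(2*y) = 2*y*(-16 + y))
1/G - C(Y(7)) = 1/(-25451) - 2*7*(-16 + 7) = -1/25451 - 2*7*(-9) = -1/25451 - 1*(-126) = -1/25451 + 126 = 3206825/25451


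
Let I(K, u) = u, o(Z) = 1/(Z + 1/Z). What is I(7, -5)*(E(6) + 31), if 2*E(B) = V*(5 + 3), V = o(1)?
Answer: -165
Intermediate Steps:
V = ½ (V = 1/(1 + 1²) = 1/(1 + 1) = 1/2 = 1*(½) = ½ ≈ 0.50000)
E(B) = 2 (E(B) = ((5 + 3)/2)/2 = ((½)*8)/2 = (½)*4 = 2)
I(7, -5)*(E(6) + 31) = -5*(2 + 31) = -5*33 = -165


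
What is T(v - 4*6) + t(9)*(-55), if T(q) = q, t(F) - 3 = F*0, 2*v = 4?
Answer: -187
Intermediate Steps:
v = 2 (v = (½)*4 = 2)
t(F) = 3 (t(F) = 3 + F*0 = 3 + 0 = 3)
T(v - 4*6) + t(9)*(-55) = (2 - 4*6) + 3*(-55) = (2 - 24) - 165 = -22 - 165 = -187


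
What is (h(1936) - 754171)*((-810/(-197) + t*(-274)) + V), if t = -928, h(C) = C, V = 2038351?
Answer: -339745088004135/197 ≈ -1.7246e+12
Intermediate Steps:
(h(1936) - 754171)*((-810/(-197) + t*(-274)) + V) = (1936 - 754171)*((-810/(-197) - 928*(-274)) + 2038351) = -752235*((-810*(-1/197) + 254272) + 2038351) = -752235*((810/197 + 254272) + 2038351) = -752235*(50092394/197 + 2038351) = -752235*451647541/197 = -339745088004135/197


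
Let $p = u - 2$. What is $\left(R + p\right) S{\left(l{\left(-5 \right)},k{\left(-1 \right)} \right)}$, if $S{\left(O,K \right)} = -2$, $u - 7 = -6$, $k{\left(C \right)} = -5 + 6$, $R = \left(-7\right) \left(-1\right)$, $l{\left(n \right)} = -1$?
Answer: $-12$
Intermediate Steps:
$R = 7$
$k{\left(C \right)} = 1$
$u = 1$ ($u = 7 - 6 = 1$)
$p = -1$ ($p = 1 - 2 = -1$)
$\left(R + p\right) S{\left(l{\left(-5 \right)},k{\left(-1 \right)} \right)} = \left(7 - 1\right) \left(-2\right) = 6 \left(-2\right) = -12$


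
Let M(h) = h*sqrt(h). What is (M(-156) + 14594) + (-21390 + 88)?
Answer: -6708 - 312*I*sqrt(39) ≈ -6708.0 - 1948.4*I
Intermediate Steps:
M(h) = h**(3/2)
(M(-156) + 14594) + (-21390 + 88) = ((-156)**(3/2) + 14594) + (-21390 + 88) = (-312*I*sqrt(39) + 14594) - 21302 = (14594 - 312*I*sqrt(39)) - 21302 = -6708 - 312*I*sqrt(39)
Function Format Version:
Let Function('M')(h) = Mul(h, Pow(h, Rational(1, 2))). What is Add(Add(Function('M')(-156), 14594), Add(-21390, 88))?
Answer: Add(-6708, Mul(-312, I, Pow(39, Rational(1, 2)))) ≈ Add(-6708.0, Mul(-1948.4, I))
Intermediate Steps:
Function('M')(h) = Pow(h, Rational(3, 2))
Add(Add(Function('M')(-156), 14594), Add(-21390, 88)) = Add(Add(Pow(-156, Rational(3, 2)), 14594), Add(-21390, 88)) = Add(Add(Mul(-312, I, Pow(39, Rational(1, 2))), 14594), -21302) = Add(Add(14594, Mul(-312, I, Pow(39, Rational(1, 2)))), -21302) = Add(-6708, Mul(-312, I, Pow(39, Rational(1, 2))))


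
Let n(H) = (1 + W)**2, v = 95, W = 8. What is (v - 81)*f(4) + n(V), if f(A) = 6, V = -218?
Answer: 165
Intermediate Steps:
n(H) = 81 (n(H) = (1 + 8)**2 = 9**2 = 81)
(v - 81)*f(4) + n(V) = (95 - 81)*6 + 81 = 14*6 + 81 = 84 + 81 = 165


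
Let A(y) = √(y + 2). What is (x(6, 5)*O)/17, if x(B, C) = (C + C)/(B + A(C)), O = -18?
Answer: -1080/493 + 180*√7/493 ≈ -1.2247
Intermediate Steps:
A(y) = √(2 + y)
x(B, C) = 2*C/(B + √(2 + C)) (x(B, C) = (C + C)/(B + √(2 + C)) = (2*C)/(B + √(2 + C)) = 2*C/(B + √(2 + C)))
(x(6, 5)*O)/17 = ((2*5/(6 + √(2 + 5)))*(-18))/17 = ((2*5/(6 + √7))*(-18))*(1/17) = ((10/(6 + √7))*(-18))*(1/17) = -180/(6 + √7)*(1/17) = -180/(17*(6 + √7))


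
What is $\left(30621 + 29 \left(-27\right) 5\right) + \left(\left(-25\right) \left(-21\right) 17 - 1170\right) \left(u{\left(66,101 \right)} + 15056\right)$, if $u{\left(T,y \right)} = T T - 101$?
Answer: $149783511$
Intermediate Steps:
$u{\left(T,y \right)} = -101 + T^{2}$ ($u{\left(T,y \right)} = T^{2} - 101 = -101 + T^{2}$)
$\left(30621 + 29 \left(-27\right) 5\right) + \left(\left(-25\right) \left(-21\right) 17 - 1170\right) \left(u{\left(66,101 \right)} + 15056\right) = \left(30621 + 29 \left(-27\right) 5\right) + \left(\left(-25\right) \left(-21\right) 17 - 1170\right) \left(\left(-101 + 66^{2}\right) + 15056\right) = \left(30621 - 3915\right) + \left(525 \cdot 17 - 1170\right) \left(\left(-101 + 4356\right) + 15056\right) = \left(30621 - 3915\right) + \left(8925 - 1170\right) \left(4255 + 15056\right) = 26706 + 7755 \cdot 19311 = 26706 + 149756805 = 149783511$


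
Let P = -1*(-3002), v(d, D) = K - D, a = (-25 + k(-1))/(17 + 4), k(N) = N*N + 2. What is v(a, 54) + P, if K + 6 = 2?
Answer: 2944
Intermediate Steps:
K = -4 (K = -6 + 2 = -4)
k(N) = 2 + N² (k(N) = N² + 2 = 2 + N²)
a = -22/21 (a = (-25 + (2 + (-1)²))/(17 + 4) = (-25 + (2 + 1))/21 = (-25 + 3)*(1/21) = -22*1/21 = -22/21 ≈ -1.0476)
v(d, D) = -4 - D
P = 3002
v(a, 54) + P = (-4 - 1*54) + 3002 = (-4 - 54) + 3002 = -58 + 3002 = 2944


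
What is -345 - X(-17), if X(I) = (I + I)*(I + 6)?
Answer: -719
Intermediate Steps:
X(I) = 2*I*(6 + I) (X(I) = (2*I)*(6 + I) = 2*I*(6 + I))
-345 - X(-17) = -345 - 2*(-17)*(6 - 17) = -345 - 2*(-17)*(-11) = -345 - 1*374 = -345 - 374 = -719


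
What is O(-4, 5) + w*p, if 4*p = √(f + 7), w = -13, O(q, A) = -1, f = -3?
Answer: -15/2 ≈ -7.5000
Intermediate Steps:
p = ½ (p = √(-3 + 7)/4 = √4/4 = (¼)*2 = ½ ≈ 0.50000)
O(-4, 5) + w*p = -1 - 13*½ = -1 - 13/2 = -15/2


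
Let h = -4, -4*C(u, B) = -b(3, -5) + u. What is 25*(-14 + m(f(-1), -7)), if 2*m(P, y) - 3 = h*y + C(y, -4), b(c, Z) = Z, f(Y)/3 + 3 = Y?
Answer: 175/4 ≈ 43.750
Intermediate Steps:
f(Y) = -9 + 3*Y
C(u, B) = -5/4 - u/4 (C(u, B) = -(-1*(-5) + u)/4 = -(5 + u)/4 = -5/4 - u/4)
m(P, y) = 7/8 - 17*y/8 (m(P, y) = 3/2 + (-4*y + (-5/4 - y/4))/2 = 3/2 + (-5/4 - 17*y/4)/2 = 3/2 + (-5/8 - 17*y/8) = 7/8 - 17*y/8)
25*(-14 + m(f(-1), -7)) = 25*(-14 + (7/8 - 17/8*(-7))) = 25*(-14 + (7/8 + 119/8)) = 25*(-14 + 63/4) = 25*(7/4) = 175/4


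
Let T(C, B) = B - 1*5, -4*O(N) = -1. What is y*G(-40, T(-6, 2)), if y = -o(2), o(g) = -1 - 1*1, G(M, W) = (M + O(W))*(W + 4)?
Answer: -159/2 ≈ -79.500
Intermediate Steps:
O(N) = 1/4 (O(N) = -1/4*(-1) = 1/4)
T(C, B) = -5 + B (T(C, B) = B - 5 = -5 + B)
G(M, W) = (4 + W)*(1/4 + M) (G(M, W) = (M + 1/4)*(W + 4) = (1/4 + M)*(4 + W) = (4 + W)*(1/4 + M))
o(g) = -2 (o(g) = -1 - 1 = -2)
y = 2 (y = -1*(-2) = 2)
y*G(-40, T(-6, 2)) = 2*(1 + 4*(-40) + (-5 + 2)/4 - 40*(-5 + 2)) = 2*(1 - 160 + (1/4)*(-3) - 40*(-3)) = 2*(1 - 160 - 3/4 + 120) = 2*(-159/4) = -159/2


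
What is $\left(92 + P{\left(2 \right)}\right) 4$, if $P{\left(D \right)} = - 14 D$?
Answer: $256$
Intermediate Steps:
$\left(92 + P{\left(2 \right)}\right) 4 = \left(92 - 28\right) 4 = 64 \cdot 4 = 256$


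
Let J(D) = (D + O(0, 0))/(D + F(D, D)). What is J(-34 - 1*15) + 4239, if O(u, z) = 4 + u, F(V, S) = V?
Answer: 415467/98 ≈ 4239.5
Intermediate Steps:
J(D) = (4 + D)/(2*D) (J(D) = (D + (4 + 0))/(D + D) = (D + 4)/((2*D)) = (4 + D)*(1/(2*D)) = (4 + D)/(2*D))
J(-34 - 1*15) + 4239 = (4 + (-34 - 1*15))/(2*(-34 - 1*15)) + 4239 = (4 + (-34 - 15))/(2*(-34 - 15)) + 4239 = (½)*(4 - 49)/(-49) + 4239 = (½)*(-1/49)*(-45) + 4239 = 45/98 + 4239 = 415467/98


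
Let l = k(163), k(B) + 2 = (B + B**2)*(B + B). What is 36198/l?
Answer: 18099/4357315 ≈ 0.0041537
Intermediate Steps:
k(B) = -2 + 2*B*(B + B**2) (k(B) = -2 + (B + B**2)*(B + B) = -2 + (B + B**2)*(2*B) = -2 + 2*B*(B + B**2))
l = 8714630 (l = -2 + 2*163**2 + 2*163**3 = -2 + 2*26569 + 2*4330747 = -2 + 53138 + 8661494 = 8714630)
36198/l = 36198/8714630 = 36198*(1/8714630) = 18099/4357315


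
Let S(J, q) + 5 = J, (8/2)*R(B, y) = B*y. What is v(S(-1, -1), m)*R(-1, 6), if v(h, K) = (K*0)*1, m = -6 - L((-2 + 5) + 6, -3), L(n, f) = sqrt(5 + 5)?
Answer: 0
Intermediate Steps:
R(B, y) = B*y/4 (R(B, y) = (B*y)/4 = B*y/4)
L(n, f) = sqrt(10)
S(J, q) = -5 + J
m = -6 - sqrt(10) ≈ -9.1623
v(h, K) = 0 (v(h, K) = 0*1 = 0)
v(S(-1, -1), m)*R(-1, 6) = 0*((1/4)*(-1)*6) = 0*(-3/2) = 0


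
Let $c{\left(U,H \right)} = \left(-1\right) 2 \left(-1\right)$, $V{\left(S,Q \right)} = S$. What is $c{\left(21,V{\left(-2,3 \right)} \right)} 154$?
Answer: $308$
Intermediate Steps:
$c{\left(U,H \right)} = 2$ ($c{\left(U,H \right)} = \left(-2\right) \left(-1\right) = 2$)
$c{\left(21,V{\left(-2,3 \right)} \right)} 154 = 2 \cdot 154 = 308$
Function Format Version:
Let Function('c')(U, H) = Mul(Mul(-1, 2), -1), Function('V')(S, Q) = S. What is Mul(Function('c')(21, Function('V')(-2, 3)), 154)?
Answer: 308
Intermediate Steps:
Function('c')(U, H) = 2 (Function('c')(U, H) = Mul(-2, -1) = 2)
Mul(Function('c')(21, Function('V')(-2, 3)), 154) = Mul(2, 154) = 308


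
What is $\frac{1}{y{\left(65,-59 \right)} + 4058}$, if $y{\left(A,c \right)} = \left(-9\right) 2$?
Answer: $\frac{1}{4040} \approx 0.00024752$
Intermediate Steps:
$y{\left(A,c \right)} = -18$
$\frac{1}{y{\left(65,-59 \right)} + 4058} = \frac{1}{-18 + 4058} = \frac{1}{4040}$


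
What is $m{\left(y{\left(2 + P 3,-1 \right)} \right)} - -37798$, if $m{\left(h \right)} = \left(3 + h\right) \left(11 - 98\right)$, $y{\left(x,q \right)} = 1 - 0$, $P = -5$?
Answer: $37450$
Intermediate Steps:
$y{\left(x,q \right)} = 1$ ($y{\left(x,q \right)} = 1 + 0 = 1$)
$m{\left(h \right)} = -261 - 87 h$ ($m{\left(h \right)} = \left(3 + h\right) \left(-87\right) = -261 - 87 h$)
$m{\left(y{\left(2 + P 3,-1 \right)} \right)} - -37798 = \left(-261 - 87\right) - -37798 = \left(-261 - 87\right) + 37798 = -348 + 37798 = 37450$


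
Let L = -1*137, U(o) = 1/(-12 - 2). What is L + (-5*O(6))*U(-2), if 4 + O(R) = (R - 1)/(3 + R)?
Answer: -17417/126 ≈ -138.23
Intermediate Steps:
U(o) = -1/14 (U(o) = 1/(-14) = -1/14)
O(R) = -4 + (-1 + R)/(3 + R) (O(R) = -4 + (R - 1)/(3 + R) = -4 + (-1 + R)/(3 + R))
L = -137
L + (-5*O(6))*U(-2) = -137 - 5*(-13 - 3*6)/(3 + 6)*(-1/14) = -137 - 5*(-13 - 18)/9*(-1/14) = -137 - 5*(-31)/9*(-1/14) = -137 - 5*(-31/9)*(-1/14) = -137 + (155/9)*(-1/14) = -137 - 155/126 = -17417/126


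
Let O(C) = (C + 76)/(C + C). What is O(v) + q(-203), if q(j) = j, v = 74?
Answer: -14947/74 ≈ -201.99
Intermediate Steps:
O(C) = (76 + C)/(2*C) (O(C) = (76 + C)/((2*C)) = (76 + C)*(1/(2*C)) = (76 + C)/(2*C))
O(v) + q(-203) = (1/2)*(76 + 74)/74 - 203 = (1/2)*(1/74)*150 - 203 = 75/74 - 203 = -14947/74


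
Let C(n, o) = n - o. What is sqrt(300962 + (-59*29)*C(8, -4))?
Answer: sqrt(280430) ≈ 529.56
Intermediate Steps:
sqrt(300962 + (-59*29)*C(8, -4)) = sqrt(300962 + (-59*29)*(8 - 1*(-4))) = sqrt(300962 - 1711*(8 + 4)) = sqrt(300962 - 1711*12) = sqrt(300962 - 20532) = sqrt(280430)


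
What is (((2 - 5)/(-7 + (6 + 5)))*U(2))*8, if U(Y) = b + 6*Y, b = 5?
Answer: -102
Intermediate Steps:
U(Y) = 5 + 6*Y
(((2 - 5)/(-7 + (6 + 5)))*U(2))*8 = (((2 - 5)/(-7 + (6 + 5)))*(5 + 6*2))*8 = ((-3/(-7 + 11))*(5 + 12))*8 = (-3/4*17)*8 = (-3*¼*17)*8 = -¾*17*8 = -51/4*8 = -102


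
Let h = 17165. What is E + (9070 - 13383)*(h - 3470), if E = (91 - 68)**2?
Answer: -59066006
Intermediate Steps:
E = 529 (E = 23**2 = 529)
E + (9070 - 13383)*(h - 3470) = 529 + (9070 - 13383)*(17165 - 3470) = 529 - 4313*13695 = 529 - 59066535 = -59066006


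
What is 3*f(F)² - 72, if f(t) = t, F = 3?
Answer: -45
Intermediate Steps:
3*f(F)² - 72 = 3*3² - 72 = 3*9 - 72 = 27 - 72 = -45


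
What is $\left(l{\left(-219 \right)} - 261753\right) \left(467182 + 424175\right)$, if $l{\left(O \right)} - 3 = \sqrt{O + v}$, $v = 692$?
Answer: $-233312694750 + 891357 \sqrt{473} \approx -2.3329 \cdot 10^{11}$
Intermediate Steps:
$l{\left(O \right)} = 3 + \sqrt{692 + O}$ ($l{\left(O \right)} = 3 + \sqrt{O + 692} = 3 + \sqrt{692 + O}$)
$\left(l{\left(-219 \right)} - 261753\right) \left(467182 + 424175\right) = \left(\left(3 + \sqrt{692 - 219}\right) - 261753\right) \left(467182 + 424175\right) = \left(\left(3 + \sqrt{473}\right) - 261753\right) 891357 = \left(-261750 + \sqrt{473}\right) 891357 = -233312694750 + 891357 \sqrt{473}$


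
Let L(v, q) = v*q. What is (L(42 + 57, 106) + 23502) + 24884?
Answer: 58880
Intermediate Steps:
L(v, q) = q*v
(L(42 + 57, 106) + 23502) + 24884 = (106*(42 + 57) + 23502) + 24884 = (106*99 + 23502) + 24884 = (10494 + 23502) + 24884 = 33996 + 24884 = 58880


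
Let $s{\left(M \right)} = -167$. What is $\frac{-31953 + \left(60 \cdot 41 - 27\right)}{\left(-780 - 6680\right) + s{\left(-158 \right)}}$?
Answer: $\frac{29520}{7627} \approx 3.8705$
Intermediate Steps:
$\frac{-31953 + \left(60 \cdot 41 - 27\right)}{\left(-780 - 6680\right) + s{\left(-158 \right)}} = \frac{-31953 + \left(60 \cdot 41 - 27\right)}{\left(-780 - 6680\right) - 167} = \frac{-31953 + \left(2460 - 27\right)}{\left(-780 - 6680\right) - 167} = \frac{-31953 + 2433}{-7460 - 167} = - \frac{29520}{-7627} = \left(-29520\right) \left(- \frac{1}{7627}\right) = \frac{29520}{7627}$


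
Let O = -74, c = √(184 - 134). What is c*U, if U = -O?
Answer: 370*√2 ≈ 523.26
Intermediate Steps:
c = 5*√2 (c = √50 = 5*√2 ≈ 7.0711)
U = 74 (U = -1*(-74) = 74)
c*U = (5*√2)*74 = 370*√2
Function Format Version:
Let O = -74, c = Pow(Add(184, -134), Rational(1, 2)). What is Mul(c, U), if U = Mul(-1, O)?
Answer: Mul(370, Pow(2, Rational(1, 2))) ≈ 523.26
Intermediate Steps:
c = Mul(5, Pow(2, Rational(1, 2))) (c = Pow(50, Rational(1, 2)) = Mul(5, Pow(2, Rational(1, 2))) ≈ 7.0711)
U = 74 (U = Mul(-1, -74) = 74)
Mul(c, U) = Mul(Mul(5, Pow(2, Rational(1, 2))), 74) = Mul(370, Pow(2, Rational(1, 2)))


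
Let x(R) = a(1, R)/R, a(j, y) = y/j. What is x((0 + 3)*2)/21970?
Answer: 1/21970 ≈ 4.5517e-5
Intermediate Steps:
x(R) = 1 (x(R) = (R/1)/R = (R*1)/R = R/R = 1)
x((0 + 3)*2)/21970 = 1/21970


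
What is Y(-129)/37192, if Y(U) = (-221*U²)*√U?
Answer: -3677661*I*√129/37192 ≈ -1123.1*I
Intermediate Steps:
Y(U) = -221*U^(5/2)
Y(-129)/37192 = -3677661*I*√129/37192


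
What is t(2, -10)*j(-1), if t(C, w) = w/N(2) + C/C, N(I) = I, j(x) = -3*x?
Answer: -12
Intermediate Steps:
t(C, w) = 1 + w/2 (t(C, w) = w/2 + C/C = w*(½) + 1 = w/2 + 1 = 1 + w/2)
t(2, -10)*j(-1) = (1 + (½)*(-10))*(-3*(-1)) = (1 - 5)*3 = -4*3 = -12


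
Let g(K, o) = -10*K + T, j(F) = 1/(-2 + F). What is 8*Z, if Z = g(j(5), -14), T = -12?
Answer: -368/3 ≈ -122.67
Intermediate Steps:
g(K, o) = -12 - 10*K (g(K, o) = -10*K - 12 = -12 - 10*K)
Z = -46/3 (Z = -12 - 10/(-2 + 5) = -12 - 10/3 = -46/3 ≈ -15.333)
8*Z = 8*(-46/3) = -368/3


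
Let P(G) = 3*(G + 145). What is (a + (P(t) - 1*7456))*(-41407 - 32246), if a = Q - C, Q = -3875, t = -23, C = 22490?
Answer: 2464061115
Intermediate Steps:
P(G) = 435 + 3*G (P(G) = 3*(145 + G) = 435 + 3*G)
a = -26365 (a = -3875 - 1*22490 = -3875 - 22490 = -26365)
(a + (P(t) - 1*7456))*(-41407 - 32246) = (-26365 + ((435 + 3*(-23)) - 1*7456))*(-41407 - 32246) = (-26365 + ((435 - 69) - 7456))*(-73653) = (-26365 + (366 - 7456))*(-73653) = (-26365 - 7090)*(-73653) = -33455*(-73653) = 2464061115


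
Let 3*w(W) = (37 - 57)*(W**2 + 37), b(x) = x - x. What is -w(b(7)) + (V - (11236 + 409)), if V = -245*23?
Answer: -51100/3 ≈ -17033.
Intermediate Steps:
b(x) = 0
V = -5635
w(W) = -740/3 - 20*W**2/3 (w(W) = ((37 - 57)*(W**2 + 37))/3 = (-20*(37 + W**2))/3 = (-740 - 20*W**2)/3 = -740/3 - 20*W**2/3)
-w(b(7)) + (V - (11236 + 409)) = -(-740/3 - 20/3*0**2) + (-5635 - (11236 + 409)) = -(-740/3 - 20/3*0) + (-5635 - 1*11645) = -(-740/3 + 0) + (-5635 - 11645) = -1*(-740/3) - 17280 = 740/3 - 17280 = -51100/3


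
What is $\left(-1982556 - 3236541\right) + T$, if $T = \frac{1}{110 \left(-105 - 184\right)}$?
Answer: $- \frac{165915093631}{31790} \approx -5.2191 \cdot 10^{6}$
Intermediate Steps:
$T = - \frac{1}{31790}$ ($T = \frac{1}{110 \left(-289\right)} = \frac{1}{-31790} = - \frac{1}{31790} \approx -3.1456 \cdot 10^{-5}$)
$\left(-1982556 - 3236541\right) + T = \left(-1982556 - 3236541\right) - \frac{1}{31790} = -5219097 - \frac{1}{31790} = - \frac{165915093631}{31790}$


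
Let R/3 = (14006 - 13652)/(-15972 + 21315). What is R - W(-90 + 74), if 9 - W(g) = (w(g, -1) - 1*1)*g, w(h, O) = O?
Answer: 41317/1781 ≈ 23.199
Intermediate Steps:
W(g) = 9 + 2*g (W(g) = 9 - (-1 - 1*1)*g = 9 - (-1 - 1)*g = 9 - (-2)*g = 9 + 2*g)
R = 354/1781 (R = 3*((14006 - 13652)/(-15972 + 21315)) = 3*(354/5343) = 3*(354*(1/5343)) = 3*(118/1781) = 354/1781 ≈ 0.19876)
R - W(-90 + 74) = 354/1781 - (9 + 2*(-90 + 74)) = 354/1781 - (9 + 2*(-16)) = 354/1781 - (9 - 32) = 354/1781 - 1*(-23) = 354/1781 + 23 = 41317/1781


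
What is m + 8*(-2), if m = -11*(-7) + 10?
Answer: 71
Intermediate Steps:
m = 87 (m = 77 + 10 = 87)
m + 8*(-2) = 87 + 8*(-2) = 87 - 16 = 71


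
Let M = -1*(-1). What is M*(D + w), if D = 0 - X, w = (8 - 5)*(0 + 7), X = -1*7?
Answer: 28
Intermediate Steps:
M = 1
X = -7
w = 21 (w = 3*7 = 21)
D = 7 (D = 0 - 1*(-7) = 0 + 7 = 7)
M*(D + w) = 1*(7 + 21) = 1*28 = 28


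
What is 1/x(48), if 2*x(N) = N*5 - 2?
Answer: 1/119 ≈ 0.0084034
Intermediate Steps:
x(N) = -1 + 5*N/2 (x(N) = (N*5 - 2)/2 = (5*N - 2)/2 = (-2 + 5*N)/2 = -1 + 5*N/2)
1/x(48) = 1/(-1 + (5/2)*48) = 1/(-1 + 120) = 1/119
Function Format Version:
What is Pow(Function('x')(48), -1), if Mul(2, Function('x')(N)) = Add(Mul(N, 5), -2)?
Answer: Rational(1, 119) ≈ 0.0084034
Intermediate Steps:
Function('x')(N) = Add(-1, Mul(Rational(5, 2), N)) (Function('x')(N) = Mul(Rational(1, 2), Add(Mul(N, 5), -2)) = Mul(Rational(1, 2), Add(Mul(5, N), -2)) = Mul(Rational(1, 2), Add(-2, Mul(5, N))) = Add(-1, Mul(Rational(5, 2), N)))
Pow(Function('x')(48), -1) = Pow(Add(-1, Mul(Rational(5, 2), 48)), -1) = Pow(Add(-1, 120), -1) = Pow(119, -1) = Rational(1, 119)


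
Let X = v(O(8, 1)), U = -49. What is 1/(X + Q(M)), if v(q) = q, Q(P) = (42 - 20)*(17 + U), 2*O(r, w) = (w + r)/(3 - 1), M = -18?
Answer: -4/2807 ≈ -0.0014250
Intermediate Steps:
O(r, w) = r/4 + w/4 (O(r, w) = ((w + r)/(3 - 1))/2 = ((r + w)/2)/2 = ((r + w)*(½))/2 = (r/2 + w/2)/2 = r/4 + w/4)
Q(P) = -704 (Q(P) = (42 - 20)*(17 - 49) = 22*(-32) = -704)
X = 9/4 (X = (¼)*8 + (¼)*1 = 2 + ¼ = 9/4 ≈ 2.2500)
1/(X + Q(M)) = 1/(9/4 - 704) = 1/(-2807/4) = -4/2807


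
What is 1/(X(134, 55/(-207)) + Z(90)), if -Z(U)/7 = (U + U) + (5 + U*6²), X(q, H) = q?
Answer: -1/23841 ≈ -4.1945e-5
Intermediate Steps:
Z(U) = -35 - 266*U (Z(U) = -7*((U + U) + (5 + U*6²)) = -7*(2*U + (5 + U*36)) = -7*(2*U + (5 + 36*U)) = -7*(5 + 38*U) = -35 - 266*U)
1/(X(134, 55/(-207)) + Z(90)) = 1/(134 + (-35 - 266*90)) = 1/(134 + (-35 - 23940)) = 1/(134 - 23975) = 1/(-23841) = -1/23841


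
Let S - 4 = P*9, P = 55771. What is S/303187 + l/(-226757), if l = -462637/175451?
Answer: 19969813223520920/12062216696151109 ≈ 1.6556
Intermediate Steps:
l = -462637/175451 (l = -462637*1/175451 = -462637/175451 ≈ -2.6368)
S = 501943 (S = 4 + 55771*9 = 4 + 501939 = 501943)
S/303187 + l/(-226757) = 501943/303187 - 462637/175451/(-226757) = 501943*(1/303187) - 462637/175451*(-1/226757) = 501943/303187 + 462637/39784742407 = 19969813223520920/12062216696151109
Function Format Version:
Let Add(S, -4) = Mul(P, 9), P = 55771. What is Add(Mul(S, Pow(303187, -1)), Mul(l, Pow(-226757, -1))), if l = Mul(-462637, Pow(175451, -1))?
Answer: Rational(19969813223520920, 12062216696151109) ≈ 1.6556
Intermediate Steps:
l = Rational(-462637, 175451) (l = Mul(-462637, Rational(1, 175451)) = Rational(-462637, 175451) ≈ -2.6368)
S = 501943 (S = Add(4, Mul(55771, 9)) = Add(4, 501939) = 501943)
Add(Mul(S, Pow(303187, -1)), Mul(l, Pow(-226757, -1))) = Add(Mul(501943, Pow(303187, -1)), Mul(Rational(-462637, 175451), Pow(-226757, -1))) = Add(Mul(501943, Rational(1, 303187)), Mul(Rational(-462637, 175451), Rational(-1, 226757))) = Add(Rational(501943, 303187), Rational(462637, 39784742407)) = Rational(19969813223520920, 12062216696151109)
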